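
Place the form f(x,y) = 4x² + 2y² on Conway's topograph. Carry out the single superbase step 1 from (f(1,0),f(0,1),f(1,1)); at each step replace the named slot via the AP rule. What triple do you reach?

start (4,2,6) = (f(1,0),f(0,1),f(1,1))
replace slot 1: 2·(2+6) − 4 = 12 → (12,2,6)

12,2,6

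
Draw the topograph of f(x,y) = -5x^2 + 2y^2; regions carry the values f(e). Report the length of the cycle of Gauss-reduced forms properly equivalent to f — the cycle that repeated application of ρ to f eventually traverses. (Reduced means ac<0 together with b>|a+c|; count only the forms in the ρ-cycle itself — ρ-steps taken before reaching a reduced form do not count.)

D = 40, ⌊√D⌋ = 6
descent: ρ → (2,4,-3)  [lands on river]
river: ρ → (-3,2,3)
river: ρ → (3,4,-2)
river: ρ → (-2,4,3)
river: ρ → (3,2,-3)
river: ρ → (-3,4,2)
ρ-cycle length = 6 (tail of 1 descent step not counted)

6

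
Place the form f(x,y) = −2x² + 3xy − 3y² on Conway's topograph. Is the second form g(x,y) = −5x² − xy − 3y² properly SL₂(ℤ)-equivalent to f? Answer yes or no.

D₁ = -15, D₂ = -59
discriminants differ ⇒ not SL₂(ℤ)-equivalent

no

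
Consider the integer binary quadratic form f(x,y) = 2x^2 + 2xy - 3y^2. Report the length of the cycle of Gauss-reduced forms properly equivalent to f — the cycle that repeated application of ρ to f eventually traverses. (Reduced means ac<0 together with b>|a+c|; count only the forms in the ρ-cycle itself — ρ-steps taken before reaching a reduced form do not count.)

D = 28, ⌊√D⌋ = 5
river: ρ → (-3,4,1)
river: ρ → (1,4,-3)
river: ρ → (-3,2,2)
river: ρ → (2,2,-3)
ρ-cycle length = 4 (tail of 0 descent steps not counted)

4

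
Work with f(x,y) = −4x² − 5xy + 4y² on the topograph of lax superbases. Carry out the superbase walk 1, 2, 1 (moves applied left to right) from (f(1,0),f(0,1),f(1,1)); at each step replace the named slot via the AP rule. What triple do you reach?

start (-4,4,-5) = (f(1,0),f(0,1),f(1,1))
replace slot 1: 2·(4+(-5)) − (-4) = 2 → (2,4,-5)
replace slot 2: 2·(2+(-5)) − 4 = -10 → (2,-10,-5)
replace slot 1: 2·((-10)+(-5)) − 2 = -32 → (-32,-10,-5)

-32,-10,-5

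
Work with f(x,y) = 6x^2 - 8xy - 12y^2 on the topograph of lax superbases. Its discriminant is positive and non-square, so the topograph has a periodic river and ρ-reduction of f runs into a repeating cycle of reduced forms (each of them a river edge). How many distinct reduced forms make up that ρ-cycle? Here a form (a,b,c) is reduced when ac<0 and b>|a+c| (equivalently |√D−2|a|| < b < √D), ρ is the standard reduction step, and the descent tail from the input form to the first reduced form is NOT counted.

D = 352, ⌊√D⌋ = 18
descent: ρ → (-12,8,6)  [lands on river]
river: ρ → (6,16,-4)
river: ρ → (-4,16,6)
river: ρ → (6,8,-12)
river: ρ → (-12,16,2)
river: ρ → (2,16,-12)
ρ-cycle length = 6 (tail of 1 descent step not counted)

6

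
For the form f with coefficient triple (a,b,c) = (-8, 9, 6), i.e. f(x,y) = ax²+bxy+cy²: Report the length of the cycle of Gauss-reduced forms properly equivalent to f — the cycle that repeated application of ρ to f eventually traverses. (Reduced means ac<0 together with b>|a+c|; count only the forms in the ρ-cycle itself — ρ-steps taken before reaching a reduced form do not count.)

D = 273, ⌊√D⌋ = 16
river: ρ → (6,15,-2)
river: ρ → (-2,13,13)
river: ρ → (13,13,-2)
river: ρ → (-2,15,6)
river: ρ → (6,9,-8)
river: ρ → (-8,7,7)
river: ρ → (7,7,-8)
river: ρ → (-8,9,6)
ρ-cycle length = 8 (tail of 0 descent steps not counted)

8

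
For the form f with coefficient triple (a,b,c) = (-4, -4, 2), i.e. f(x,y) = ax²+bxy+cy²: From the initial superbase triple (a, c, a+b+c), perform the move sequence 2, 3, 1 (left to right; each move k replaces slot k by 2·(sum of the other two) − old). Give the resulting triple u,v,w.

start (-4,2,-6) = (f(1,0),f(0,1),f(1,1))
replace slot 2: 2·((-4)+(-6)) − 2 = -22 → (-4,-22,-6)
replace slot 3: 2·((-4)+(-22)) − (-6) = -46 → (-4,-22,-46)
replace slot 1: 2·((-22)+(-46)) − (-4) = -132 → (-132,-22,-46)

-132,-22,-46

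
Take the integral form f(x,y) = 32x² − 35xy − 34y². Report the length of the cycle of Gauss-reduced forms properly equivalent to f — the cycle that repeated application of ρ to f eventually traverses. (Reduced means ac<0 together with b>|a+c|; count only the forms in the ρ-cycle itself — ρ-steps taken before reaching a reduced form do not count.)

D = 5577, ⌊√D⌋ = 74
descent: ρ → (-34,35,32)  [lands on river]
river: ρ → (32,29,-37)
river: ρ → (-37,45,24)
river: ρ → (24,51,-31)
river: ρ → (-31,73,2)
river: ρ → (2,71,-67)
river: ρ → (-67,63,6)
river: ρ → (6,69,-34)
river: ρ → (-34,67,8)
river: ρ → (8,61,-58)
river: ρ → (-58,55,11)
river: ρ → (11,55,-58)
river: ρ → (-58,61,8)
river: ρ → (8,67,-34)
river: ρ → (-34,69,6)
river: ρ → (6,63,-67)
river: ρ → (-67,71,2)
river: ρ → (2,73,-31)
river: ρ → (-31,51,24)
river: ρ → (24,45,-37)
river: ρ → (-37,29,32)
river: ρ → (32,35,-34)
river: ρ → (-34,33,33)
river: ρ → (33,33,-34)
ρ-cycle length = 24 (tail of 1 descent step not counted)

24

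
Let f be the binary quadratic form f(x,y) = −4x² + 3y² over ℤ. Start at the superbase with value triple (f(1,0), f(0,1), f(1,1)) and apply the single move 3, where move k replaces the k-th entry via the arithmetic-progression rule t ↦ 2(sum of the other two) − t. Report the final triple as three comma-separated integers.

start (-4,3,-1) = (f(1,0),f(0,1),f(1,1))
replace slot 3: 2·((-4)+3) − (-1) = -1 → (-4,3,-1)

-4,3,-1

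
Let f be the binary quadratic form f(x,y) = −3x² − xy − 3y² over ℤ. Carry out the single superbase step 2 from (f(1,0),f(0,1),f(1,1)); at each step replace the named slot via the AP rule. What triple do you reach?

start (-3,-3,-7) = (f(1,0),f(0,1),f(1,1))
replace slot 2: 2·((-3)+(-7)) − (-3) = -17 → (-3,-17,-7)

-3,-17,-7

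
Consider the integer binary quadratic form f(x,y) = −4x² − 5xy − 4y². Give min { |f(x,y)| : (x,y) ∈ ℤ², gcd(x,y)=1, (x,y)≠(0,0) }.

translate: b→-3 (≡5 mod 8), so (4,5,4)→(4,-3,3)
flip: (4,-3,3)→(3,3,4)
reduced (well bottom): (3,3,4) with a≤c, −a<b≤a
well minimum |f| = |-3| = 3 (negative-definite)

3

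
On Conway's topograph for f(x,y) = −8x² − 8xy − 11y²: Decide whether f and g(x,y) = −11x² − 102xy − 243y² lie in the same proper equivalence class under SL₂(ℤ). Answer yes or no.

D₁ = -288, D₂ = -288
f is negative-definite; reduce −f:
−f: reduced (well bottom): (8,8,11) with a≤c, −a<b≤a
flip sign back: reduced form of f is (-8,-8,-11)
g is negative-definite; reduce −g:
−g: translate: b→-8 (≡102 mod 22), so (11,102,243)→(11,-8,8)
−g: flip: (11,-8,8)→(8,8,11)
−g: reduced (well bottom): (8,8,11) with a≤c, −a<b≤a
flip sign back: reduced form of g is (-8,-8,-11)
reduced forms (-8, -8, -11) vs (-8, -8, -11) ⇒ equivalent

yes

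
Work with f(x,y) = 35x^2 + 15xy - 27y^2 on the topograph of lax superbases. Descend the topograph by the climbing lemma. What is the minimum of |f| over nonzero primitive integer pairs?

river: ρ → (-27,39,23)
river: ρ → (23,53,-13)
river: ρ → (-13,51,27)
river: ρ → (27,57,-7)
river: ρ → (-7,55,35)
river: ρ → (35,15,-27)
closes: descent 0, river 6
min |a| on river = 7

7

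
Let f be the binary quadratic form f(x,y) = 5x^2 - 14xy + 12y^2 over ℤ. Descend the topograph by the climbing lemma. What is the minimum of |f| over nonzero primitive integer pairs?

translate: b→-4 (≡-14 mod 10), so (5,-14,12)→(5,-4,3)
flip: (5,-4,3)→(3,4,5)
translate: b→-2 (≡4 mod 6), so (3,4,5)→(3,-2,4)
reduced (well bottom): (3,-2,4) with a≤c, −a<b≤a
well minimum = a = 3

3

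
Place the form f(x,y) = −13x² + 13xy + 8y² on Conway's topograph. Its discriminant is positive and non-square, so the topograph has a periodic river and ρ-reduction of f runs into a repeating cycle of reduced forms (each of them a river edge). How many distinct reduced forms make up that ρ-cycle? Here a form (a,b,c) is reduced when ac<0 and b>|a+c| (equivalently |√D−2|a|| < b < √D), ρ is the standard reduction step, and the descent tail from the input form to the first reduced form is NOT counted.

D = 585, ⌊√D⌋ = 24
river: ρ → (8,19,-7)
river: ρ → (-7,23,2)
river: ρ → (2,21,-18)
river: ρ → (-18,15,5)
river: ρ → (5,15,-18)
river: ρ → (-18,21,2)
river: ρ → (2,23,-7)
river: ρ → (-7,19,8)
river: ρ → (8,13,-13)
river: ρ → (-13,13,8)
ρ-cycle length = 10 (tail of 0 descent steps not counted)

10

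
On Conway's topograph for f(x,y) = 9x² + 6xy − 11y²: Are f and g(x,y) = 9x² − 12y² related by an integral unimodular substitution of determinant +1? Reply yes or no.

D₁ = 432, D₂ = 432
river cycle of f (length 8): (-11, 16, 4), (4, 16, -11), (-11, 6, 9), (9, 12, -8), (-8, 20, 1), (1, 20, -8), (-8, 12, 9), (9, 6, -11)
river cycle of g (length 2): (9, 18, -3), (-3, 18, 9)
cycles differ ⇒ inequivalent

no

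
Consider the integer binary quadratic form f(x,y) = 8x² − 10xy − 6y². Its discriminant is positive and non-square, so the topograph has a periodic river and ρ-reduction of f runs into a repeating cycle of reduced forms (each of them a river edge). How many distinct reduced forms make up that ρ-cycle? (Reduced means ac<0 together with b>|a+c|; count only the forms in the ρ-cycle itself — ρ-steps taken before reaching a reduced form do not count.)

D = 292, ⌊√D⌋ = 17
descent: ρ → (-6,10,8)  [lands on river]
river: ρ → (8,6,-8)
river: ρ → (-8,10,6)
river: ρ → (6,14,-4)
river: ρ → (-4,10,12)
river: ρ → (12,14,-2)
river: ρ → (-2,14,12)
river: ρ → (12,10,-4)
river: ρ → (-4,14,6)
river: ρ → (6,10,-8)
river: ρ → (-8,6,8)
river: ρ → (8,10,-6)
river: ρ → (-6,14,4)
river: ρ → (4,10,-12)
river: ρ → (-12,14,2)
river: ρ → (2,14,-12)
river: ρ → (-12,10,4)
river: ρ → (4,14,-6)
ρ-cycle length = 18 (tail of 1 descent step not counted)

18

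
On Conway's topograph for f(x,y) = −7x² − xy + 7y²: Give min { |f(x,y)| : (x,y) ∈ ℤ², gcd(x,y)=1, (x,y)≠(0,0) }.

descent: ρ → (7,1,-7)  [lands on river]
river: ρ → (-7,13,1)
river: ρ → (1,13,-7)
river: ρ → (-7,1,7)
river: ρ → (7,13,-1)
river: ρ → (-1,13,7)
closes: descent 1, river 6
min |a| on river = 1

1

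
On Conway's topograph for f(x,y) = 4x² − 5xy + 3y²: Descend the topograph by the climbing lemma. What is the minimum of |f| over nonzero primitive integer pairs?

translate: b→3 (≡-5 mod 8), so (4,-5,3)→(4,3,2)
flip: (4,3,2)→(2,-3,4)
translate: b→1 (≡-3 mod 4), so (2,-3,4)→(2,1,3)
reduced (well bottom): (2,1,3) with a≤c, −a<b≤a
well minimum = a = 2

2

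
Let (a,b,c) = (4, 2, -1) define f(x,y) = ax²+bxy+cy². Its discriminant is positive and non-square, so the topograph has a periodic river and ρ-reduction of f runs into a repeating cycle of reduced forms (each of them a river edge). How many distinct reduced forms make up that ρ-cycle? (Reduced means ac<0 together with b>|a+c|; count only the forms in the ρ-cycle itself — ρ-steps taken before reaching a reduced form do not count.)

D = 20, ⌊√D⌋ = 4
descent: ρ → (-1,4,1)  [lands on river]
river: ρ → (1,4,-1)
ρ-cycle length = 2 (tail of 1 descent step not counted)

2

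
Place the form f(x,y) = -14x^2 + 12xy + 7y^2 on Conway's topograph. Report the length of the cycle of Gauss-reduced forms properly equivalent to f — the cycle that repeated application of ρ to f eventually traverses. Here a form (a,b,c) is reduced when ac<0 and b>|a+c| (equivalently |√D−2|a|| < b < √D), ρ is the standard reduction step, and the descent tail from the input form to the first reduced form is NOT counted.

D = 536, ⌊√D⌋ = 23
river: ρ → (7,16,-10)
river: ρ → (-10,4,13)
river: ρ → (13,22,-1)
river: ρ → (-1,22,13)
river: ρ → (13,4,-10)
river: ρ → (-10,16,7)
river: ρ → (7,12,-14)
river: ρ → (-14,16,5)
river: ρ → (5,14,-17)
river: ρ → (-17,20,2)
river: ρ → (2,20,-17)
river: ρ → (-17,14,5)
river: ρ → (5,16,-14)
river: ρ → (-14,12,7)
ρ-cycle length = 14 (tail of 0 descent steps not counted)

14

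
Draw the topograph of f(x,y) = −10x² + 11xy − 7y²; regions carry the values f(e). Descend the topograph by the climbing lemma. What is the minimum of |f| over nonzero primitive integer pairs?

translate: b→9 (≡-11 mod 20), so (10,-11,7)→(10,9,6)
flip: (10,9,6)→(6,-9,10)
translate: b→3 (≡-9 mod 12), so (6,-9,10)→(6,3,7)
reduced (well bottom): (6,3,7) with a≤c, −a<b≤a
well minimum |f| = |-6| = 6 (negative-definite)

6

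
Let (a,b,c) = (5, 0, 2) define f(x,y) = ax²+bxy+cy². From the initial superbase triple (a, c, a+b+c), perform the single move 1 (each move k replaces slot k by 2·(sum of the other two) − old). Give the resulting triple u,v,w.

start (5,2,7) = (f(1,0),f(0,1),f(1,1))
replace slot 1: 2·(2+7) − 5 = 13 → (13,2,7)

13,2,7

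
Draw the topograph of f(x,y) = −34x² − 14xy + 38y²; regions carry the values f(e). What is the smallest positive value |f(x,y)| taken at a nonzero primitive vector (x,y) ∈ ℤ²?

descent: ρ → (38,14,-34)  [lands on river]
river: ρ → (-34,54,18)
river: ρ → (18,54,-34)
river: ρ → (-34,14,38)
river: ρ → (38,62,-10)
river: ρ → (-10,58,50)
river: ρ → (50,42,-18)
river: ρ → (-18,66,14)
river: ρ → (14,46,-58)
river: ρ → (-58,70,2)
river: ρ → (2,70,-58)
river: ρ → (-58,46,14)
river: ρ → (14,66,-18)
river: ρ → (-18,42,50)
river: ρ → (50,58,-10)
river: ρ → (-10,62,38)
closes: descent 1, river 16
min |a| on river = 2

2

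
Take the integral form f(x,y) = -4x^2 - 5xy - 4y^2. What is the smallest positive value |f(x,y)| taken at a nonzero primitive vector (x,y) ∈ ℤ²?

translate: b→-3 (≡5 mod 8), so (4,5,4)→(4,-3,3)
flip: (4,-3,3)→(3,3,4)
reduced (well bottom): (3,3,4) with a≤c, −a<b≤a
well minimum |f| = |-3| = 3 (negative-definite)

3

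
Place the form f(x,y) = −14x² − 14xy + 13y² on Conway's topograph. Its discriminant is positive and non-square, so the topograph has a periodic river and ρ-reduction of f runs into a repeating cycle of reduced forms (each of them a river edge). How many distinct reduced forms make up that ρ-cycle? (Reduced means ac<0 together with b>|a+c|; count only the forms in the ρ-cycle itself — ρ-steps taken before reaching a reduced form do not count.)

D = 924, ⌊√D⌋ = 30
descent: ρ → (13,14,-14)  [lands on river]
river: ρ → (-14,14,13)
river: ρ → (13,12,-15)
river: ρ → (-15,18,10)
river: ρ → (10,22,-11)
river: ρ → (-11,22,10)
river: ρ → (10,18,-15)
river: ρ → (-15,12,13)
ρ-cycle length = 8 (tail of 1 descent step not counted)

8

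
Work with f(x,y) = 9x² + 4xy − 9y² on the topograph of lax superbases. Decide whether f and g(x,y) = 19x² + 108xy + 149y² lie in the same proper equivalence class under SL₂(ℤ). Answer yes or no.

D₁ = 340, D₂ = 340
river cycle of f (length 10): (-9, 14, 4), (4, 18, -1), (-1, 18, 4), (4, 14, -9), (-9, 4, 9), (9, 14, -4), (-4, 18, 1), (1, 18, -4), (-4, 14, 9), (9, 4, -9)
river cycle of g (length 10): (-4, 14, 9), (9, 4, -9), (-9, 14, 4), (4, 18, -1), (-1, 18, 4), (4, 14, -9), (-9, 4, 9), (9, 14, -4), (-4, 18, 1), (1, 18, -4)
cycles coincide ⇒ equivalent

yes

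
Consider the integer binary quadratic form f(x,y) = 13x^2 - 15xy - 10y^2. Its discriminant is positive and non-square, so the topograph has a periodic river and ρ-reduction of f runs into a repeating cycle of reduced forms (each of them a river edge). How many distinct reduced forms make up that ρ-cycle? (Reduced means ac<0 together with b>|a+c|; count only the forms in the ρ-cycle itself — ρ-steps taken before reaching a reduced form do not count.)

D = 745, ⌊√D⌋ = 27
descent: ρ → (-10,15,13)  [lands on river]
river: ρ → (13,11,-12)
river: ρ → (-12,13,12)
river: ρ → (12,11,-13)
river: ρ → (-13,15,10)
river: ρ → (10,25,-3)
river: ρ → (-3,23,18)
river: ρ → (18,13,-8)
river: ρ → (-8,19,12)
river: ρ → (12,5,-15)
river: ρ → (-15,25,2)
river: ρ → (2,27,-2)
river: ρ → (-2,25,15)
river: ρ → (15,5,-12)
river: ρ → (-12,19,8)
river: ρ → (8,13,-18)
river: ρ → (-18,23,3)
river: ρ → (3,25,-10)
ρ-cycle length = 18 (tail of 1 descent step not counted)

18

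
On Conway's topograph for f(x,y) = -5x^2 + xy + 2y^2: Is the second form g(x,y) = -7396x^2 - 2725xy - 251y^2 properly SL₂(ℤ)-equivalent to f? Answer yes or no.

D₁ = 41, D₂ = 41
river cycle of f (length 10): (2, 3, -4), (-4, 5, 1), (1, 5, -4), (-4, 3, 2), (2, 5, -2), (-2, 3, 4), (4, 5, -1), (-1, 5, 4), (4, 3, -2), (-2, 5, 2)
river cycle of g (length 10): (2, 3, -4), (-4, 5, 1), (1, 5, -4), (-4, 3, 2), (2, 5, -2), (-2, 3, 4), (4, 5, -1), (-1, 5, 4), (4, 3, -2), (-2, 5, 2)
cycles coincide ⇒ equivalent

yes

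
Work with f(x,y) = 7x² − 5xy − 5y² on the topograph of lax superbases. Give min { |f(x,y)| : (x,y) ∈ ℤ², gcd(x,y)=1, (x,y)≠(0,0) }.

descent: ρ → (-5,5,7)  [lands on river]
river: ρ → (7,9,-3)
river: ρ → (-3,9,7)
river: ρ → (7,5,-5)
closes: descent 1, river 4
min |a| on river = 3

3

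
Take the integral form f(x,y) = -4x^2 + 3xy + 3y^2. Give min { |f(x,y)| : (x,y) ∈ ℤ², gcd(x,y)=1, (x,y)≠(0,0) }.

river: ρ → (3,3,-4)
river: ρ → (-4,5,2)
river: ρ → (2,7,-1)
river: ρ → (-1,7,2)
river: ρ → (2,5,-4)
river: ρ → (-4,3,3)
closes: descent 0, river 6
min |a| on river = 1

1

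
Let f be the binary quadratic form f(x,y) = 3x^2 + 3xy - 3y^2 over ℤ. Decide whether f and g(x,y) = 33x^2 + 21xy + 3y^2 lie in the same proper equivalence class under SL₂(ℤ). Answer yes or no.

D₁ = 45, D₂ = 45
river cycle of f (length 2): (-3, 3, 3), (3, 3, -3)
river cycle of g (length 2): (3, 3, -3), (-3, 3, 3)
cycles coincide ⇒ equivalent

yes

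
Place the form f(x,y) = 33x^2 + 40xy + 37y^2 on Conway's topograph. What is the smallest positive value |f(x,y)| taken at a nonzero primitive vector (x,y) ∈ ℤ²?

translate: b→-26 (≡40 mod 66), so (33,40,37)→(33,-26,30)
flip: (33,-26,30)→(30,26,33)
reduced (well bottom): (30,26,33) with a≤c, −a<b≤a
well minimum = a = 30

30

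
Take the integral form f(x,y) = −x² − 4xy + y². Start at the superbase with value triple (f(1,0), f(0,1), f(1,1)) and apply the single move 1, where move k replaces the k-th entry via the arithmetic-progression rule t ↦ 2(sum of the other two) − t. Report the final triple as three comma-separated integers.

start (-1,1,-4) = (f(1,0),f(0,1),f(1,1))
replace slot 1: 2·(1+(-4)) − (-1) = -5 → (-5,1,-4)

-5,1,-4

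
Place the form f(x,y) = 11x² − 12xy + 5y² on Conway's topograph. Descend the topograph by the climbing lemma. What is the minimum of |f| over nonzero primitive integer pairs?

translate: b→10 (≡-12 mod 22), so (11,-12,5)→(11,10,4)
flip: (11,10,4)→(4,-10,11)
translate: b→-2 (≡-10 mod 8), so (4,-10,11)→(4,-2,5)
reduced (well bottom): (4,-2,5) with a≤c, −a<b≤a
well minimum = a = 4

4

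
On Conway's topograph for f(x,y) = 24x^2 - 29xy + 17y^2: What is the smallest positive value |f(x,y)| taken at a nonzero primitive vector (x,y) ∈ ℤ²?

translate: b→19 (≡-29 mod 48), so (24,-29,17)→(24,19,12)
flip: (24,19,12)→(12,-19,24)
translate: b→5 (≡-19 mod 24), so (12,-19,24)→(12,5,17)
reduced (well bottom): (12,5,17) with a≤c, −a<b≤a
well minimum = a = 12

12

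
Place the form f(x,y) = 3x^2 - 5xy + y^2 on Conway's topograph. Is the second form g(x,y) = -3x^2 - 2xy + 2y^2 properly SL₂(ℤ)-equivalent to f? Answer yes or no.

D₁ = 13, D₂ = 28
discriminants differ ⇒ not SL₂(ℤ)-equivalent

no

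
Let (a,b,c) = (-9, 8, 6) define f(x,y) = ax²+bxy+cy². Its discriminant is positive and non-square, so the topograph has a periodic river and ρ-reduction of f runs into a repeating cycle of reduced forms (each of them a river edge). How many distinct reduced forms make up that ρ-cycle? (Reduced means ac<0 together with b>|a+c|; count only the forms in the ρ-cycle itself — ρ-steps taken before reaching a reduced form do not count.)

D = 280, ⌊√D⌋ = 16
river: ρ → (6,16,-1)
river: ρ → (-1,16,6)
river: ρ → (6,8,-9)
river: ρ → (-9,10,5)
river: ρ → (5,10,-9)
river: ρ → (-9,8,6)
ρ-cycle length = 6 (tail of 0 descent steps not counted)

6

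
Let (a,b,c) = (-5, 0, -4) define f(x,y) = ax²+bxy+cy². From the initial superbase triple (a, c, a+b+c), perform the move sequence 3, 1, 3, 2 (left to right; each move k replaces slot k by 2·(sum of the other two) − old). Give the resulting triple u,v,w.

start (-5,-4,-9) = (f(1,0),f(0,1),f(1,1))
replace slot 3: 2·((-5)+(-4)) − (-9) = -9 → (-5,-4,-9)
replace slot 1: 2·((-4)+(-9)) − (-5) = -21 → (-21,-4,-9)
replace slot 3: 2·((-21)+(-4)) − (-9) = -41 → (-21,-4,-41)
replace slot 2: 2·((-21)+(-41)) − (-4) = -120 → (-21,-120,-41)

-21,-120,-41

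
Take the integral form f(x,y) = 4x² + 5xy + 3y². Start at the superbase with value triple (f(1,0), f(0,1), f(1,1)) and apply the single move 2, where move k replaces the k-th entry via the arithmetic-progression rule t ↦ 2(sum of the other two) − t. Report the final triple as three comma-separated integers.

start (4,3,12) = (f(1,0),f(0,1),f(1,1))
replace slot 2: 2·(4+12) − 3 = 29 → (4,29,12)

4,29,12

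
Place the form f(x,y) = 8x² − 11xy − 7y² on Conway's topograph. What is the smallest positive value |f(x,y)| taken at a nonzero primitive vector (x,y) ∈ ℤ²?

descent: ρ → (-7,11,8)  [lands on river]
river: ρ → (8,5,-10)
river: ρ → (-10,15,3)
river: ρ → (3,15,-10)
river: ρ → (-10,5,8)
river: ρ → (8,11,-7)
river: ρ → (-7,17,2)
river: ρ → (2,15,-15)
river: ρ → (-15,15,2)
river: ρ → (2,17,-7)
closes: descent 1, river 10
min |a| on river = 2

2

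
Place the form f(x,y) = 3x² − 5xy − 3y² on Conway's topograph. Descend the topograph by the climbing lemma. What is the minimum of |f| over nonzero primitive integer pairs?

descent: ρ → (-3,5,3)  [lands on river]
river: ρ → (3,7,-1)
river: ρ → (-1,7,3)
river: ρ → (3,5,-3)
river: ρ → (-3,7,1)
river: ρ → (1,7,-3)
closes: descent 1, river 6
min |a| on river = 1

1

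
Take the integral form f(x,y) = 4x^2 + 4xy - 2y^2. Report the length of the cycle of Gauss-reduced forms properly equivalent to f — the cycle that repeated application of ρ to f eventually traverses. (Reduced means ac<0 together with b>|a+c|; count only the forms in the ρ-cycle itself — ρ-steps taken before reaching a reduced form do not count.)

D = 48, ⌊√D⌋ = 6
river: ρ → (-2,4,4)
river: ρ → (4,4,-2)
ρ-cycle length = 2 (tail of 0 descent steps not counted)

2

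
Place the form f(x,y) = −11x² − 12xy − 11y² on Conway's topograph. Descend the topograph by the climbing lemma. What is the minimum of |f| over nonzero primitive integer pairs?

translate: b→-10 (≡12 mod 22), so (11,12,11)→(11,-10,10)
flip: (11,-10,10)→(10,10,11)
reduced (well bottom): (10,10,11) with a≤c, −a<b≤a
well minimum |f| = |-10| = 10 (negative-definite)

10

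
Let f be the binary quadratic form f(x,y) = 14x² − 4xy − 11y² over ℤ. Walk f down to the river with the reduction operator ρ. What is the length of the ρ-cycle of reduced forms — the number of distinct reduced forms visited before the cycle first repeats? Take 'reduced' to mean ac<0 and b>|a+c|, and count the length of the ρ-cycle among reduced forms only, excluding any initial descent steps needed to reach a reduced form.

D = 632, ⌊√D⌋ = 25
descent: ρ → (-11,4,14)  [lands on river]
river: ρ → (14,24,-1)
river: ρ → (-1,24,14)
river: ρ → (14,4,-11)
river: ρ → (-11,18,7)
river: ρ → (7,24,-2)
river: ρ → (-2,24,7)
river: ρ → (7,18,-11)
ρ-cycle length = 8 (tail of 1 descent step not counted)

8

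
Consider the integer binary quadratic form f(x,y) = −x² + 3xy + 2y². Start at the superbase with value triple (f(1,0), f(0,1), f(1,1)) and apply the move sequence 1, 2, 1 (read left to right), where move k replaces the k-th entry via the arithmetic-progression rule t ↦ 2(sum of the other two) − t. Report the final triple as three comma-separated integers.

start (-1,2,4) = (f(1,0),f(0,1),f(1,1))
replace slot 1: 2·(2+4) − (-1) = 13 → (13,2,4)
replace slot 2: 2·(13+4) − 2 = 32 → (13,32,4)
replace slot 1: 2·(32+4) − 13 = 59 → (59,32,4)

59,32,4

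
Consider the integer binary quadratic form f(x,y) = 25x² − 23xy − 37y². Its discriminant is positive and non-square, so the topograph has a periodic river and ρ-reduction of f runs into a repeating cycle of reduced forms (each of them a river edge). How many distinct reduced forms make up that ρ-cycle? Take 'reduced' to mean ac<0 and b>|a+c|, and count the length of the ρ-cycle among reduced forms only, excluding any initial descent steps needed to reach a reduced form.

D = 4229, ⌊√D⌋ = 65
descent: ρ → (-37,23,25)  [lands on river]
river: ρ → (25,27,-35)
river: ρ → (-35,43,17)
river: ρ → (17,59,-11)
river: ρ → (-11,51,37)
river: ρ → (37,23,-25)
river: ρ → (-25,27,35)
river: ρ → (35,43,-17)
river: ρ → (-17,59,11)
river: ρ → (11,51,-37)
ρ-cycle length = 10 (tail of 1 descent step not counted)

10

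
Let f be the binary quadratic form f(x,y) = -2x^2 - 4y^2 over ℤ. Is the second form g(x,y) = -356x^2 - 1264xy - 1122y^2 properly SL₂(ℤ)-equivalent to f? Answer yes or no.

D₁ = -32, D₂ = -32
f is negative-definite; reduce −f:
−f: reduced (well bottom): (2,0,4) with a≤c, −a<b≤a
flip sign back: reduced form of f is (-2,0,-4)
g is negative-definite; reduce −g:
−g: translate: b→-160 (≡1264 mod 712), so (356,1264,1122)→(356,-160,18)
−g: flip: (356,-160,18)→(18,160,356)
−g: translate: b→16 (≡160 mod 36), so (18,160,356)→(18,16,4)
−g: flip: (18,16,4)→(4,-16,18)
−g: translate: b→0 (≡-16 mod 8), so (4,-16,18)→(4,0,2)
−g: flip: (4,0,2)→(2,0,4)
−g: reduced (well bottom): (2,0,4) with a≤c, −a<b≤a
flip sign back: reduced form of g is (-2,0,-4)
reduced forms (-2, 0, -4) vs (-2, 0, -4) ⇒ equivalent

yes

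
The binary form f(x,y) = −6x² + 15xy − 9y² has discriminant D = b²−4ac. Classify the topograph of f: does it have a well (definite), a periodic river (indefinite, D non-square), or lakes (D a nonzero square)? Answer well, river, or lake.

D = b²−4ac = 15² − 4·(-6)·(-9) = 9
D = 3² is a perfect square ⇒ form factors over ℤ ⇒ lakes

lake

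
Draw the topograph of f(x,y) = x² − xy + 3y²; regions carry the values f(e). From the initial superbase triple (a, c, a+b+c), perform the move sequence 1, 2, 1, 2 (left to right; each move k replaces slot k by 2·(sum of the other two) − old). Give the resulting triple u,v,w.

start (1,3,3) = (f(1,0),f(0,1),f(1,1))
replace slot 1: 2·(3+3) − 1 = 11 → (11,3,3)
replace slot 2: 2·(11+3) − 3 = 25 → (11,25,3)
replace slot 1: 2·(25+3) − 11 = 45 → (45,25,3)
replace slot 2: 2·(45+3) − 25 = 71 → (45,71,3)

45,71,3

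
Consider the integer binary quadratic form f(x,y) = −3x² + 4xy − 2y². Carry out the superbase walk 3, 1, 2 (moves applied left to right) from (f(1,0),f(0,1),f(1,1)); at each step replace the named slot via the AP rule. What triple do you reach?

start (-3,-2,-1) = (f(1,0),f(0,1),f(1,1))
replace slot 3: 2·((-3)+(-2)) − (-1) = -9 → (-3,-2,-9)
replace slot 1: 2·((-2)+(-9)) − (-3) = -19 → (-19,-2,-9)
replace slot 2: 2·((-19)+(-9)) − (-2) = -54 → (-19,-54,-9)

-19,-54,-9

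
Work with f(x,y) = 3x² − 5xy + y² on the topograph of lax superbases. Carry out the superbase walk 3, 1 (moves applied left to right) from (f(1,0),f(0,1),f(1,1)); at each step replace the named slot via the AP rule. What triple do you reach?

start (3,1,-1) = (f(1,0),f(0,1),f(1,1))
replace slot 3: 2·(3+1) − (-1) = 9 → (3,1,9)
replace slot 1: 2·(1+9) − 3 = 17 → (17,1,9)

17,1,9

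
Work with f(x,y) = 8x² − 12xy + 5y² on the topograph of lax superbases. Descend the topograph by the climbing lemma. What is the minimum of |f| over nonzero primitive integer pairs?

translate: b→4 (≡-12 mod 16), so (8,-12,5)→(8,4,1)
flip: (8,4,1)→(1,-4,8)
translate: b→0 (≡-4 mod 2), so (1,-4,8)→(1,0,4)
reduced (well bottom): (1,0,4) with a≤c, −a<b≤a
well minimum = a = 1

1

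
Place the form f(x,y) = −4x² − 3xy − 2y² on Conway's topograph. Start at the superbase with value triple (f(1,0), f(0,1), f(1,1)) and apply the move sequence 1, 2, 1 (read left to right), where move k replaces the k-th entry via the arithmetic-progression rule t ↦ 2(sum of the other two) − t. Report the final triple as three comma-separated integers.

start (-4,-2,-9) = (f(1,0),f(0,1),f(1,1))
replace slot 1: 2·((-2)+(-9)) − (-4) = -18 → (-18,-2,-9)
replace slot 2: 2·((-18)+(-9)) − (-2) = -52 → (-18,-52,-9)
replace slot 1: 2·((-52)+(-9)) − (-18) = -104 → (-104,-52,-9)

-104,-52,-9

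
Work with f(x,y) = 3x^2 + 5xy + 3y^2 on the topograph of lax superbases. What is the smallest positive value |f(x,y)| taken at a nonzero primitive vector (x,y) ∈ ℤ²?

translate: b→-1 (≡5 mod 6), so (3,5,3)→(3,-1,1)
flip: (3,-1,1)→(1,1,3)
reduced (well bottom): (1,1,3) with a≤c, −a<b≤a
well minimum = a = 1

1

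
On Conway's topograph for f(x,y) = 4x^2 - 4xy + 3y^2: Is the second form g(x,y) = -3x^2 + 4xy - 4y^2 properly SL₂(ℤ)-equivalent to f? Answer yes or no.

D₁ = -32, D₂ = -32
f: translate: b→4 (≡-4 mod 8), so (4,-4,3)→(4,4,3)
f: flip: (4,4,3)→(3,-4,4)
f: translate: b→2 (≡-4 mod 6), so (3,-4,4)→(3,2,3)
f: reduced (well bottom): (3,2,3) with a≤c, −a<b≤a
g is negative-definite; reduce −g:
−g: translate: b→2 (≡-4 mod 6), so (3,-4,4)→(3,2,3)
−g: reduced (well bottom): (3,2,3) with a≤c, −a<b≤a
flip sign back: reduced form of g is (-3,-2,-3)
reduced forms (3, 2, 3) vs (-3, -2, -3) ⇒ inequivalent

no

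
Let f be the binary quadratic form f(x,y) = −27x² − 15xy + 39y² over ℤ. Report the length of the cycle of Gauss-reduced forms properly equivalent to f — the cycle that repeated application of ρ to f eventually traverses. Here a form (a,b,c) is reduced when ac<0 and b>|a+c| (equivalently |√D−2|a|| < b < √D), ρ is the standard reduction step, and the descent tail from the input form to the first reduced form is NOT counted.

D = 4437, ⌊√D⌋ = 66
descent: ρ → (39,15,-27)  [lands on river]
river: ρ → (-27,39,27)
river: ρ → (27,15,-39)
river: ρ → (-39,63,3)
river: ρ → (3,63,-39)
river: ρ → (-39,15,27)
river: ρ → (27,39,-27)
river: ρ → (-27,15,39)
river: ρ → (39,63,-3)
river: ρ → (-3,63,39)
ρ-cycle length = 10 (tail of 1 descent step not counted)

10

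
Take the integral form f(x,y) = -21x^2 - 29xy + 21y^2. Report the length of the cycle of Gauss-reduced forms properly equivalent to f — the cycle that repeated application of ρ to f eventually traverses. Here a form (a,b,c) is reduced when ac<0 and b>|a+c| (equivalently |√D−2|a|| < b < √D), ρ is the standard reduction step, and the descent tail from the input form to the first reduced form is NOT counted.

D = 2605, ⌊√D⌋ = 51
descent: ρ → (21,29,-21)  [lands on river]
river: ρ → (-21,13,29)
river: ρ → (29,45,-5)
river: ρ → (-5,45,29)
river: ρ → (29,13,-21)
river: ρ → (-21,29,21)
river: ρ → (21,13,-29)
river: ρ → (-29,45,5)
river: ρ → (5,45,-29)
river: ρ → (-29,13,21)
ρ-cycle length = 10 (tail of 1 descent step not counted)

10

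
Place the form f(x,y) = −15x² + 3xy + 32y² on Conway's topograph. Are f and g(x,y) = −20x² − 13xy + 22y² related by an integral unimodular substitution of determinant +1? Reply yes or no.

D₁ = 1929, D₂ = 1929
river cycle of f (length 18): (-15, 33, 14), (14, 23, -25), (-25, 27, 12), (12, 21, -31), (-31, 41, 2), (2, 43, -10), (-10, 37, 14), (14, 19, -28), (-28, 37, 5), (5, 43, -4), … (8 more)
river cycle of g (length 18): (22, 13, -20), (-20, 27, 15), (15, 33, -14), (-14, 23, 25), (25, 27, -12), (-12, 21, 31), (31, 41, -2), (-2, 43, 10), (10, 37, -14), (-14, 19, 28), … (8 more)
cycles differ ⇒ inequivalent

no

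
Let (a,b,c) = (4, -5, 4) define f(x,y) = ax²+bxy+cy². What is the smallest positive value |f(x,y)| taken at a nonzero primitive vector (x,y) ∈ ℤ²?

translate: b→3 (≡-5 mod 8), so (4,-5,4)→(4,3,3)
flip: (4,3,3)→(3,-3,4)
translate: b→3 (≡-3 mod 6), so (3,-3,4)→(3,3,4)
reduced (well bottom): (3,3,4) with a≤c, −a<b≤a
well minimum = a = 3

3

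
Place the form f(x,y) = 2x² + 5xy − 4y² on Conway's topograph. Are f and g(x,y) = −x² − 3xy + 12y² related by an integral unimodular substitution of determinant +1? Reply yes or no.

D₁ = 57, D₂ = 57
river cycle of f (length 6): (-4, 3, 3), (3, 3, -4), (-4, 5, 2), (2, 7, -1), (-1, 7, 2), (2, 5, -4)
river cycle of g (length 6): (-1, 7, 2), (2, 5, -4), (-4, 3, 3), (3, 3, -4), (-4, 5, 2), (2, 7, -1)
cycles coincide ⇒ equivalent

yes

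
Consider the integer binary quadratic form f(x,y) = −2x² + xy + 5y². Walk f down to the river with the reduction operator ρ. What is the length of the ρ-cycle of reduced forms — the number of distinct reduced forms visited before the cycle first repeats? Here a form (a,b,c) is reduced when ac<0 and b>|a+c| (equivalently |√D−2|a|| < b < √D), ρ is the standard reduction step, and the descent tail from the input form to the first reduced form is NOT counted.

D = 41, ⌊√D⌋ = 6
descent: ρ → (5,-1,-2)
descent: ρ → (-2,5,2)  [lands on river]
river: ρ → (2,3,-4)
river: ρ → (-4,5,1)
river: ρ → (1,5,-4)
river: ρ → (-4,3,2)
river: ρ → (2,5,-2)
river: ρ → (-2,3,4)
river: ρ → (4,5,-1)
river: ρ → (-1,5,4)
river: ρ → (4,3,-2)
ρ-cycle length = 10 (tail of 2 descent steps not counted)

10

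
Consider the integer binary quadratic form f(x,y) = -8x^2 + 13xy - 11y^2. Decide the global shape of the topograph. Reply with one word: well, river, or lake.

D = b²−4ac = 13² − 4·(-8)·(-11) = -183
D < 0 ⇒ definite ⇒ every region one sign ⇒ single well

well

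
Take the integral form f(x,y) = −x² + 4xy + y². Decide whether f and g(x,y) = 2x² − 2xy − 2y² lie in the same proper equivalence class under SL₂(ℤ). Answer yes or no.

D₁ = 20, D₂ = 20
river cycle of f (length 2): (1, 4, -1), (-1, 4, 1)
river cycle of g (length 2): (-2, 2, 2), (2, 2, -2)
cycles differ ⇒ inequivalent

no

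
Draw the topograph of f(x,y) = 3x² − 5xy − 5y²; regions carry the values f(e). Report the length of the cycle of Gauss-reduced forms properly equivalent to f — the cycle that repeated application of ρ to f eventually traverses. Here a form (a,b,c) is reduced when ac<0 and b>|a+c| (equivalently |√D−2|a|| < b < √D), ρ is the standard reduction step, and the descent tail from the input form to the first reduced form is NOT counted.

D = 85, ⌊√D⌋ = 9
descent: ρ → (-5,5,3)  [lands on river]
river: ρ → (3,7,-3)
river: ρ → (-3,5,5)
river: ρ → (5,5,-3)
river: ρ → (-3,7,3)
river: ρ → (3,5,-5)
ρ-cycle length = 6 (tail of 1 descent step not counted)

6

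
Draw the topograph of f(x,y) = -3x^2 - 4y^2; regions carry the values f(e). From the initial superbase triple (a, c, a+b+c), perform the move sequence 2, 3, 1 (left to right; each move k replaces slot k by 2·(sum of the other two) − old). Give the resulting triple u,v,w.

start (-3,-4,-7) = (f(1,0),f(0,1),f(1,1))
replace slot 2: 2·((-3)+(-7)) − (-4) = -16 → (-3,-16,-7)
replace slot 3: 2·((-3)+(-16)) − (-7) = -31 → (-3,-16,-31)
replace slot 1: 2·((-16)+(-31)) − (-3) = -91 → (-91,-16,-31)

-91,-16,-31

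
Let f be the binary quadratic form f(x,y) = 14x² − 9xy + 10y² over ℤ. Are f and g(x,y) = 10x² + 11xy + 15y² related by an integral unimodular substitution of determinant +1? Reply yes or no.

D₁ = -479, D₂ = -479
f: flip: (14,-9,10)→(10,9,14)
f: reduced (well bottom): (10,9,14) with a≤c, −a<b≤a
g: translate: b→-9 (≡11 mod 20), so (10,11,15)→(10,-9,14)
g: reduced (well bottom): (10,-9,14) with a≤c, −a<b≤a
reduced forms (10, 9, 14) vs (10, -9, 14) ⇒ inequivalent

no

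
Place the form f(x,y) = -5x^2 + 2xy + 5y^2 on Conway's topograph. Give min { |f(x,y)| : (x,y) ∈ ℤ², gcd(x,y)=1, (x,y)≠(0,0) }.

river: ρ → (5,8,-2)
river: ρ → (-2,8,5)
river: ρ → (5,2,-5)
river: ρ → (-5,8,2)
river: ρ → (2,8,-5)
river: ρ → (-5,2,5)
closes: descent 0, river 6
min |a| on river = 2

2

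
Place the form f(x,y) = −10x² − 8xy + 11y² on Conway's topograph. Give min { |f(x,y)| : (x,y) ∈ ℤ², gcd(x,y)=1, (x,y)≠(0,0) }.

descent: ρ → (11,8,-10)  [lands on river]
river: ρ → (-10,12,9)
river: ρ → (9,6,-13)
river: ρ → (-13,20,2)
river: ρ → (2,20,-13)
river: ρ → (-13,6,9)
river: ρ → (9,12,-10)
river: ρ → (-10,8,11)
river: ρ → (11,14,-7)
river: ρ → (-7,14,11)
closes: descent 1, river 10
min |a| on river = 2

2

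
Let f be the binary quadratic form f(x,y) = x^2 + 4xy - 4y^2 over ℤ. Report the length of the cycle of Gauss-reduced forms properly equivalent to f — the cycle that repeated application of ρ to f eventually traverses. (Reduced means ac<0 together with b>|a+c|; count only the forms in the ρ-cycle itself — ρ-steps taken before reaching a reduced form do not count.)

D = 32, ⌊√D⌋ = 5
river: ρ → (-4,4,1)
river: ρ → (1,4,-4)
ρ-cycle length = 2 (tail of 0 descent steps not counted)

2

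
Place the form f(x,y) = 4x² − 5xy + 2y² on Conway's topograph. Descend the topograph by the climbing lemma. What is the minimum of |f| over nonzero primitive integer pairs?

translate: b→3 (≡-5 mod 8), so (4,-5,2)→(4,3,1)
flip: (4,3,1)→(1,-3,4)
translate: b→1 (≡-3 mod 2), so (1,-3,4)→(1,1,2)
reduced (well bottom): (1,1,2) with a≤c, −a<b≤a
well minimum = a = 1

1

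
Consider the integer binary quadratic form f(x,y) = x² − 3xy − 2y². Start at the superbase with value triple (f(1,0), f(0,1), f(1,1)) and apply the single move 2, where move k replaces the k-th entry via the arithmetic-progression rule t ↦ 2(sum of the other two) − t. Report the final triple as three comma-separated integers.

start (1,-2,-4) = (f(1,0),f(0,1),f(1,1))
replace slot 2: 2·(1+(-4)) − (-2) = -4 → (1,-4,-4)

1,-4,-4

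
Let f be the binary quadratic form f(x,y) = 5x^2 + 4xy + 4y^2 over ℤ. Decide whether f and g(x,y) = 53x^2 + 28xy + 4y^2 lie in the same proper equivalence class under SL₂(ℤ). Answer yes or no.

D₁ = -64, D₂ = -64
f: flip: (5,4,4)→(4,-4,5)
f: translate: b→4 (≡-4 mod 8), so (4,-4,5)→(4,4,5)
f: reduced (well bottom): (4,4,5) with a≤c, −a<b≤a
g: flip: (53,28,4)→(4,-28,53)
g: translate: b→4 (≡-28 mod 8), so (4,-28,53)→(4,4,5)
g: reduced (well bottom): (4,4,5) with a≤c, −a<b≤a
reduced forms (4, 4, 5) vs (4, 4, 5) ⇒ equivalent

yes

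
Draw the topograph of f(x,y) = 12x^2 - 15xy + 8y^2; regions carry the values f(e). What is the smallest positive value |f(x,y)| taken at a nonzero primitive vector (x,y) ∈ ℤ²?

translate: b→9 (≡-15 mod 24), so (12,-15,8)→(12,9,5)
flip: (12,9,5)→(5,-9,12)
translate: b→1 (≡-9 mod 10), so (5,-9,12)→(5,1,8)
reduced (well bottom): (5,1,8) with a≤c, −a<b≤a
well minimum = a = 5

5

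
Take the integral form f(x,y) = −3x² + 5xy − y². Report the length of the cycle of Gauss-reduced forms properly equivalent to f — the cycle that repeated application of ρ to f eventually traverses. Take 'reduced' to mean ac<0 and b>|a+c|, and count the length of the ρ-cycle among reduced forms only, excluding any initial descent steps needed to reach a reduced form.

D = 13, ⌊√D⌋ = 3
descent: ρ → (-1,3,1)  [lands on river]
river: ρ → (1,3,-1)
ρ-cycle length = 2 (tail of 1 descent step not counted)

2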